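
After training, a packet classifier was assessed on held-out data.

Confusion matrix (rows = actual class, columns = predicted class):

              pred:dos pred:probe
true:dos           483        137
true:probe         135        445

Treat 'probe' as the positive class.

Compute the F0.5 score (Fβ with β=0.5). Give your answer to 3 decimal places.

0.765

Fβ = (1+β²)·TP / ((1+β²)·TP + β²·FN + FP), with β²=1/4
= 1.25·445 / (1.25·445 + 0.25·135 + 137) = 0.765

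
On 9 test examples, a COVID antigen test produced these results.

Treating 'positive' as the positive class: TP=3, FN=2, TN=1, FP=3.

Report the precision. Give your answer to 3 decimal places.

0.500

Precision = TP/(TP+FP) = 3/(3+3) = 3/6 = 0.500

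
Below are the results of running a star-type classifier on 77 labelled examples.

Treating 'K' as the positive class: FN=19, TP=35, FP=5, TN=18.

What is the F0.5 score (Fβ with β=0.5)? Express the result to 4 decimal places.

0.8178

Fβ = (1+β²)·TP / ((1+β²)·TP + β²·FN + FP), with β²=1/4
= 1.25·35 / (1.25·35 + 0.25·19 + 5) = 0.8178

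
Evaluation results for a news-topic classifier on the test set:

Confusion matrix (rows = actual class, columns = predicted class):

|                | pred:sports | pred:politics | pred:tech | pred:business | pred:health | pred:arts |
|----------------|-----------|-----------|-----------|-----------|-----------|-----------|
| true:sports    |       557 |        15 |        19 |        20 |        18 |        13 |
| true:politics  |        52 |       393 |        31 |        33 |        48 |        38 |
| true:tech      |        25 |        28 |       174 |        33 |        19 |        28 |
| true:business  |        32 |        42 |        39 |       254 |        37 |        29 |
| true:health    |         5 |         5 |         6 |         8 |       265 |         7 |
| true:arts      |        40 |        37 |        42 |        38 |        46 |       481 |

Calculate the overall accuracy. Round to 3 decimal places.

0.718

Accuracy = trace / total = (557+393+174+254+265+481=2124) / 2957 = 2124/2957 = 0.718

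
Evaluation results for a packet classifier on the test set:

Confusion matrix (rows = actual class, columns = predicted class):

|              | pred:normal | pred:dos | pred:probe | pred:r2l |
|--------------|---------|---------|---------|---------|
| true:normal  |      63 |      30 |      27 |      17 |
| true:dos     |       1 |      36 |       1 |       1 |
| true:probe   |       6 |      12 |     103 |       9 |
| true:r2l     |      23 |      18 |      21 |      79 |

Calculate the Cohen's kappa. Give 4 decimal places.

Observed agreement pₒ = trace/N = 281/447 = 0.62864
Expected agreement pₑ = Σ (rowᵢ·colᵢ)/N² = (137·93 + 39·96 + 130·152 + 141·106)/447² = 0.25620
κ = (pₒ − pₑ)/(1 − pₑ) = (0.62864 − 0.25620)/(1 − 0.25620) = 0.5007

0.5007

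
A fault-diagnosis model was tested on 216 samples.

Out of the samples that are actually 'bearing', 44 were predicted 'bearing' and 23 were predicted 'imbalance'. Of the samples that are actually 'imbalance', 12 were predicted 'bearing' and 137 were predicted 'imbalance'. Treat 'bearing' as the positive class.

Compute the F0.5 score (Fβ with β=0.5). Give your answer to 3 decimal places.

0.756

Fβ = (1+β²)·TP / ((1+β²)·TP + β²·FN + FP), with β²=1/4
= 1.25·44 / (1.25·44 + 0.25·23 + 12) = 0.756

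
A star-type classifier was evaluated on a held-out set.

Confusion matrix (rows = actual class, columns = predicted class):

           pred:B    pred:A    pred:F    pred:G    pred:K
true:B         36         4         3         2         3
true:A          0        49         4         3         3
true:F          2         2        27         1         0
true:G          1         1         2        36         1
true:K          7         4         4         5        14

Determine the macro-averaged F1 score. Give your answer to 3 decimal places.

Per-class F1 score (2·TP/(2·TP+FP+FN)):
  B: TP=36, FP=0+2+1+7=10, FN=4+3+2+3=12 → 72/94 = 0.7660
  A: TP=49, FP=4+2+1+4=11, FN=0+4+3+3=10 → 98/119 = 0.8235
  F: TP=27, FP=3+4+2+4=13, FN=2+2+1+0=5 → 54/72 = 0.7500
  G: TP=36, FP=2+3+1+5=11, FN=1+1+2+1=5 → 72/88 = 0.8182
  K: TP=14, FP=3+3+0+1=7, FN=7+4+4+5=20 → 28/55 = 0.5091
Macro-F1 score = mean = (0.7660 + 0.8235 + 0.7500 + 0.8182 + 0.5091) / 5 = 0.733

0.733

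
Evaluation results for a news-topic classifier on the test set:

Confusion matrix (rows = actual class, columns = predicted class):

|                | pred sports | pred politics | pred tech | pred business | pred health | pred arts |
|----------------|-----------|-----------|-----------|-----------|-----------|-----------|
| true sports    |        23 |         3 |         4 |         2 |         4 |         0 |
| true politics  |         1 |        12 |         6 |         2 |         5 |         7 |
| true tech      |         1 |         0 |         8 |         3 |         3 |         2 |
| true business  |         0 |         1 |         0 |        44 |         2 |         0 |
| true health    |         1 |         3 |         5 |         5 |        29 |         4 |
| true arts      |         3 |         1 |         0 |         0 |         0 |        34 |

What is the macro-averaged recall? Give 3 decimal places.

Per-class recall (TP/(TP+FN)):
  sports: TP=23, FN=3+4+2+4+0=13 → 23/36 = 0.6389
  politics: TP=12, FN=1+6+2+5+7=21 → 12/33 = 0.3636
  tech: TP=8, FN=1+0+3+3+2=9 → 8/17 = 0.4706
  business: TP=44, FN=0+1+0+2+0=3 → 44/47 = 0.9362
  health: TP=29, FN=1+3+5+5+4=18 → 29/47 = 0.6170
  arts: TP=34, FN=3+1+0+0+0=4 → 34/38 = 0.8947
Macro-recall = mean = (0.6389 + 0.3636 + 0.4706 + 0.9362 + 0.6170 + 0.8947) / 6 = 0.654

0.654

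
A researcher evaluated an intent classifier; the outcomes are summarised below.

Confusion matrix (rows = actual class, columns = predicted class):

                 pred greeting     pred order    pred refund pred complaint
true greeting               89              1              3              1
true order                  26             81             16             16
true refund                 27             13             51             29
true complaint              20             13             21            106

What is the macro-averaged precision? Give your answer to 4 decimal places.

Per-class precision (TP/(TP+FP)):
  greeting: TP=89, FP=26+27+20=73 → 89/162 = 0.54938
  order: TP=81, FP=1+13+13=27 → 81/108 = 0.75000
  refund: TP=51, FP=3+16+21=40 → 51/91 = 0.56044
  complaint: TP=106, FP=1+16+29=46 → 106/152 = 0.69737
Macro-precision = mean = (0.54938 + 0.75000 + 0.56044 + 0.69737) / 4 = 0.6393

0.6393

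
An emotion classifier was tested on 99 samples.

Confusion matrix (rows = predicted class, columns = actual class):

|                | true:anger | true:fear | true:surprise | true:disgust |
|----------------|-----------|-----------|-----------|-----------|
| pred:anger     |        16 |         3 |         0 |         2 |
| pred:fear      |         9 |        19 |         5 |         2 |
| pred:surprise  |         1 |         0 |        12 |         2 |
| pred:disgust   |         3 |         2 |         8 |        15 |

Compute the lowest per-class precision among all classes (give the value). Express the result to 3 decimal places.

0.536

Per-class precision (TP/(TP+FP)):
  anger: TP=16, FP=3+0+2=5 → 16/21 = 0.7619
  fear: TP=19, FP=9+5+2=16 → 19/35 = 0.5429
  surprise: TP=12, FP=1+0+2=3 → 12/15 = 0.8000
  disgust: TP=15, FP=3+2+8=13 → 15/28 = 0.5357
Lowest is class 'disgust' with precision = 0.536.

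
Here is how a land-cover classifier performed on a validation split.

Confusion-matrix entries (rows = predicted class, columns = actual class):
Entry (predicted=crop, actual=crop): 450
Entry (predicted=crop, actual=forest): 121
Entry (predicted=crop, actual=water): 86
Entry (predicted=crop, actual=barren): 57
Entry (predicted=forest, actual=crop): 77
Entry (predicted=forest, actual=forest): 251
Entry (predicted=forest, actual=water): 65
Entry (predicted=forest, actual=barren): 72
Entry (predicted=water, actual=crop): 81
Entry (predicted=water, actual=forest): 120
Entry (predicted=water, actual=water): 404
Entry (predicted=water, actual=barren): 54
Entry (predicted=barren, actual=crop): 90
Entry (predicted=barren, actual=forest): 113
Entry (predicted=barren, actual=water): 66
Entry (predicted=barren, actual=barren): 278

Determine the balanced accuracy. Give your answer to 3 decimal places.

0.578

Balanced accuracy = mean of per-class recall.
  crop: recall = 450/698 = 0.6447
  forest: recall = 251/605 = 0.4149
  water: recall = 404/621 = 0.6506
  barren: recall = 278/461 = 0.6030
Mean = (0.6447 + 0.4149 + 0.6506 + 0.6030) / 4 = 0.578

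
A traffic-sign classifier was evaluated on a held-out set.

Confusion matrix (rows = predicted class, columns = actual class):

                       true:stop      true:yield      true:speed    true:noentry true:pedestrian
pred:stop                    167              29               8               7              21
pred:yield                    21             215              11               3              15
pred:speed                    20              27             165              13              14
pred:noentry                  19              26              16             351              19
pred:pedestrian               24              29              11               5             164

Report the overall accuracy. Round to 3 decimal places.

0.759

Accuracy = trace / total = (167+215+165+351+164=1062) / 1400 = 1062/1400 = 0.759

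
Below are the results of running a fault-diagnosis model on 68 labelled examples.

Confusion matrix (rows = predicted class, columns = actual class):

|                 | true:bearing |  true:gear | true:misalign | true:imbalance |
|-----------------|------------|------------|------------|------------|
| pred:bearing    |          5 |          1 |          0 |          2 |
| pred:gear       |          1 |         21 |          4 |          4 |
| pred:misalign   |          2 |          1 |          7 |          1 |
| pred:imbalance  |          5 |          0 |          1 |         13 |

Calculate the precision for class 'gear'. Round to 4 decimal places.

0.7000

precision = TP/(TP+FP).
gear: TP=21, FP=1+4+4=9 → 21/30 = 0.70000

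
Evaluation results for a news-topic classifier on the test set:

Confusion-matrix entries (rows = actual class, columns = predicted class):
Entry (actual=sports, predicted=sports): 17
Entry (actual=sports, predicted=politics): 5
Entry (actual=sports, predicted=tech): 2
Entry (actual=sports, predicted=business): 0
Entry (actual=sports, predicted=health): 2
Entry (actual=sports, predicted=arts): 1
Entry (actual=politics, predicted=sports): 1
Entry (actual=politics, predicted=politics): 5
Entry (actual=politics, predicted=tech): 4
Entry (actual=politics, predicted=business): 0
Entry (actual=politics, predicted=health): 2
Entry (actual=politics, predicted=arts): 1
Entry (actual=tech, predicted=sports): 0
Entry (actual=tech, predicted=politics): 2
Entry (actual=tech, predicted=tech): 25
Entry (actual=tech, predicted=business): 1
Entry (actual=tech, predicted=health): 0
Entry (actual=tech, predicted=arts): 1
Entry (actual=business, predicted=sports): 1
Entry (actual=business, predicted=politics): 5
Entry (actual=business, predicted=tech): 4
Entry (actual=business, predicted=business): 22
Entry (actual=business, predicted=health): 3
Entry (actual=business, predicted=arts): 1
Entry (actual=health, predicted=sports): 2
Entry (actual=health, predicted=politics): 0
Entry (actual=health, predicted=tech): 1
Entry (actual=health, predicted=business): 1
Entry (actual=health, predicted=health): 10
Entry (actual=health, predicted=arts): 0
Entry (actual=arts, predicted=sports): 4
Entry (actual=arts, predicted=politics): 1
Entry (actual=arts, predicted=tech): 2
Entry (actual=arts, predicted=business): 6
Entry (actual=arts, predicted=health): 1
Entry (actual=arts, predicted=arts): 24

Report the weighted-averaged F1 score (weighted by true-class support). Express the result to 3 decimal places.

Per-class F1 score (2·TP/(2·TP+FP+FN)):
  sports: TP=17, FP=1+0+1+2+4=8, FN=5+2+0+2+1=10 → 34/52 = 0.6538
  politics: TP=5, FP=5+2+5+0+1=13, FN=1+4+0+2+1=8 → 10/31 = 0.3226
  tech: TP=25, FP=2+4+4+1+2=13, FN=0+2+1+0+1=4 → 50/67 = 0.7463
  business: TP=22, FP=0+0+1+1+6=8, FN=1+5+4+3+1=14 → 44/66 = 0.6667
  health: TP=10, FP=2+2+0+3+1=8, FN=2+0+1+1+0=4 → 20/32 = 0.6250
  arts: TP=24, FP=1+1+1+1+0=4, FN=4+1+2+6+1=14 → 48/66 = 0.7273
Weighted-F1 score = Σ (supportᵢ/N)·F1 scoreᵢ with N=157: (27/157)·0.6538 + (13/157)·0.3226 + (29/157)·0.7463 + (36/157)·0.6667 + (14/157)·0.6250 + (38/157)·0.7273 = 0.662

0.662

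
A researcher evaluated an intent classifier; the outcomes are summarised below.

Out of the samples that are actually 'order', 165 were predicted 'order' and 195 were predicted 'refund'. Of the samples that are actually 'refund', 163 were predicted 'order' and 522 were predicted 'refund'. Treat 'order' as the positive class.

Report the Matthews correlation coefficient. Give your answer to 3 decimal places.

0.226

MCC = (TP·TN − FP·FN) / √((TP+FP)(TP+FN)(TN+FP)(TN+FN))
Numerator = 165·522 − 163·195 = 54345
Denominator = √(328·360·685·717) = √57994401600 = 240820.2682
MCC = 54345 / 240820.2682 = 0.226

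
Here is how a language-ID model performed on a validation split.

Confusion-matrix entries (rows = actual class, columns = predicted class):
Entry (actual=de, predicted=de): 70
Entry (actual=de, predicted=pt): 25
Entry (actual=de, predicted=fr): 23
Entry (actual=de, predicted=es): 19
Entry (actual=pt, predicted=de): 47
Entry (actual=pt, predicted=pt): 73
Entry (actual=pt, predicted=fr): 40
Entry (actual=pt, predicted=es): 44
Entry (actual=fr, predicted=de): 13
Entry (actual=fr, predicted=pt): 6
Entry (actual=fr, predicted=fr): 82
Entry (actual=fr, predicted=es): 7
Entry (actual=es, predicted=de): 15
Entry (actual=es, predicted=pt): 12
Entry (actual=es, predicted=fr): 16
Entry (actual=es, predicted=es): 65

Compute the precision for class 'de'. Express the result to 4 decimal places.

0.4828

precision = TP/(TP+FP).
de: TP=70, FP=47+13+15=75 → 70/145 = 0.48276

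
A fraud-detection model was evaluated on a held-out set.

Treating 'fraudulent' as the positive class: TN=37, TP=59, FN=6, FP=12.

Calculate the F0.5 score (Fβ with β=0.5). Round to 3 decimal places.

Fβ = (1+β²)·TP / ((1+β²)·TP + β²·FN + FP), with β²=1/4
= 1.25·59 / (1.25·59 + 0.25·6 + 12) = 0.845

0.845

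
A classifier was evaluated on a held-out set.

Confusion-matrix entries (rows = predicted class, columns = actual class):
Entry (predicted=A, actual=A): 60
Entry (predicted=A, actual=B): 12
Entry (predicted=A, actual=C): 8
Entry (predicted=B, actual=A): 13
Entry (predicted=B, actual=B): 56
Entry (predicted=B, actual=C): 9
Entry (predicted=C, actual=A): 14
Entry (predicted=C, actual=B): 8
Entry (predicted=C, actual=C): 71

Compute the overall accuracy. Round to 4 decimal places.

0.7450

Accuracy = trace / total = (60+56+71=187) / 251 = 187/251 = 0.7450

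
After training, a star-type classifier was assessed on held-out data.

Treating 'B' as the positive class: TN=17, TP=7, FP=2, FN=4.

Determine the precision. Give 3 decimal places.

0.778

Precision = TP/(TP+FP) = 7/(7+2) = 7/9 = 0.778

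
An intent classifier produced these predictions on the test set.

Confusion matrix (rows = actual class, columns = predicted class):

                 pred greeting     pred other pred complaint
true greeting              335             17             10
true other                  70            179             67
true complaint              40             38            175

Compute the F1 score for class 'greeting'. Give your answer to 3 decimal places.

F1 score = 2·TP/(2·TP+FP+FN).
greeting: TP=335, FP=70+40=110, FN=17+10=27 → 670/807 = 0.8302

0.830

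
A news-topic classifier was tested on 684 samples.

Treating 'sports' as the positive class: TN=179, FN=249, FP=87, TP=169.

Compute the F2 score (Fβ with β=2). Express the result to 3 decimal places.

0.438

Fβ = (1+β²)·TP / ((1+β²)·TP + β²·FN + FP), with β²=4
= 5·169 / (5·169 + 4·249 + 87) = 0.438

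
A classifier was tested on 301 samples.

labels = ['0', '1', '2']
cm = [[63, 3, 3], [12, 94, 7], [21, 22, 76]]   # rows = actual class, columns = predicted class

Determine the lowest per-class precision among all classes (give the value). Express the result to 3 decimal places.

0.656

Per-class precision (TP/(TP+FP)):
  0: TP=63, FP=12+21=33 → 63/96 = 0.6563
  1: TP=94, FP=3+22=25 → 94/119 = 0.7899
  2: TP=76, FP=3+7=10 → 76/86 = 0.8837
Lowest is class '0' with precision = 0.656.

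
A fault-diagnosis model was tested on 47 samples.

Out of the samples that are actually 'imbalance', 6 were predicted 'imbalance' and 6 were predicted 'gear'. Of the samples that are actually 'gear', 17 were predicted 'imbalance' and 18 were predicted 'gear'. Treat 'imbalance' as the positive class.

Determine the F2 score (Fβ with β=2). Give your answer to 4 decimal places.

0.4225

Fβ = (1+β²)·TP / ((1+β²)·TP + β²·FN + FP), with β²=4
= 5·6 / (5·6 + 4·6 + 17) = 0.4225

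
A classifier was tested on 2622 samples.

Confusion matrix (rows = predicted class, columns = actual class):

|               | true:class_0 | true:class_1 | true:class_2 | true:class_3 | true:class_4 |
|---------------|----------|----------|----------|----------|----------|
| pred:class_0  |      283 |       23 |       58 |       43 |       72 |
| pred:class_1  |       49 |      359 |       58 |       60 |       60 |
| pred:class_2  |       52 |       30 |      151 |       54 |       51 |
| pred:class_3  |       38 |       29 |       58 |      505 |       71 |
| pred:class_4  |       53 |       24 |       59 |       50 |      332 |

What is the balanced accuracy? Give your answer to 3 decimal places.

0.607

Balanced accuracy = mean of per-class recall.
  class_0: recall = 283/475 = 0.5958
  class_1: recall = 359/465 = 0.7720
  class_2: recall = 151/384 = 0.3932
  class_3: recall = 505/712 = 0.7093
  class_4: recall = 332/586 = 0.5666
Mean = (0.5958 + 0.7720 + 0.3932 + 0.7093 + 0.5666) / 5 = 0.607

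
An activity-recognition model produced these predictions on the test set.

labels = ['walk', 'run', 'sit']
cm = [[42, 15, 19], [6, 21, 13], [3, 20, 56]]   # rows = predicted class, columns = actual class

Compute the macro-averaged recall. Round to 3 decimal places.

0.612

Per-class recall (TP/(TP+FN)):
  walk: TP=42, FN=6+3=9 → 42/51 = 0.8235
  run: TP=21, FN=15+20=35 → 21/56 = 0.3750
  sit: TP=56, FN=19+13=32 → 56/88 = 0.6364
Macro-recall = mean = (0.8235 + 0.3750 + 0.6364) / 3 = 0.612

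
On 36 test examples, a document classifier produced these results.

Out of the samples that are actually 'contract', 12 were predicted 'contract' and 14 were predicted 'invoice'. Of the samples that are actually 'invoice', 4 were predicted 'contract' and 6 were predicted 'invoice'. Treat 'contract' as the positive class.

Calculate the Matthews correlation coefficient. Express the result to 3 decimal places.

MCC = (TP·TN − FP·FN) / √((TP+FP)(TP+FN)(TN+FP)(TN+FN))
Numerator = 12·6 − 4·14 = 16
Denominator = √(16·26·10·20) = √83200 = 288.4441
MCC = 16 / 288.4441 = 0.055

0.055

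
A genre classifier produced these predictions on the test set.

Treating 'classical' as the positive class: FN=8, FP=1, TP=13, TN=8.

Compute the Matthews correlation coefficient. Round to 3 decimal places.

0.467

MCC = (TP·TN − FP·FN) / √((TP+FP)(TP+FN)(TN+FP)(TN+FN))
Numerator = 13·8 − 1·8 = 96
Denominator = √(14·21·9·16) = √42336 = 205.7571
MCC = 96 / 205.7571 = 0.467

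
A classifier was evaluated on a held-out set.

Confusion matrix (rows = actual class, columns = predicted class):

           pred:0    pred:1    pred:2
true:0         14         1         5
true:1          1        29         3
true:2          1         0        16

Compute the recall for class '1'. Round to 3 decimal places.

0.879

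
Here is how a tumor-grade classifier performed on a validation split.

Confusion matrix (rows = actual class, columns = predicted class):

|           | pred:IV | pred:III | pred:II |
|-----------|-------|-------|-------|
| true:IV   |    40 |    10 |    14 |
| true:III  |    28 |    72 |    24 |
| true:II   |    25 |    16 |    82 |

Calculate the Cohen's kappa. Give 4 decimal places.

Observed agreement pₒ = trace/N = 194/311 = 0.62379
Expected agreement pₑ = Σ (rowᵢ·colᵢ)/N² = (64·93 + 124·98 + 123·120)/311² = 0.33978
κ = (pₒ − pₑ)/(1 − pₑ) = (0.62379 − 0.33978)/(1 − 0.33978) = 0.4302

0.4302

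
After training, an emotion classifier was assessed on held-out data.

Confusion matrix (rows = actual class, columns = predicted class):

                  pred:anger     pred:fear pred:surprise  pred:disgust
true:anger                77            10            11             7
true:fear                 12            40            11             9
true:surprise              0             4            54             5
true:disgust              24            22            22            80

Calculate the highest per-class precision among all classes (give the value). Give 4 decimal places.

Per-class precision (TP/(TP+FP)):
  anger: TP=77, FP=12+0+24=36 → 77/113 = 0.68142
  fear: TP=40, FP=10+4+22=36 → 40/76 = 0.52632
  surprise: TP=54, FP=11+11+22=44 → 54/98 = 0.55102
  disgust: TP=80, FP=7+9+5=21 → 80/101 = 0.79208
Highest is class 'disgust' with precision = 0.7921.

0.7921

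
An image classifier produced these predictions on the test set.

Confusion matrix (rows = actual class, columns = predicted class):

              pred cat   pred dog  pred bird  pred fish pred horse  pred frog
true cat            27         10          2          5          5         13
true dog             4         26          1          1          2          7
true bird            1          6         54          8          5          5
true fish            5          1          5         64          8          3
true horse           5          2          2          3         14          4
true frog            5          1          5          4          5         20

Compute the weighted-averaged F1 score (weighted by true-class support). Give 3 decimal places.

0.612

Per-class F1 score (2·TP/(2·TP+FP+FN)):
  cat: TP=27, FP=4+1+5+5+5=20, FN=10+2+5+5+13=35 → 54/109 = 0.4954
  dog: TP=26, FP=10+6+1+2+1=20, FN=4+1+1+2+7=15 → 52/87 = 0.5977
  bird: TP=54, FP=2+1+5+2+5=15, FN=1+6+8+5+5=25 → 108/148 = 0.7297
  fish: TP=64, FP=5+1+8+3+4=21, FN=5+1+5+8+3=22 → 128/171 = 0.7485
  horse: TP=14, FP=5+2+5+8+5=25, FN=5+2+2+3+4=16 → 28/69 = 0.4058
  frog: TP=20, FP=13+7+5+3+4=32, FN=5+1+5+4+5=20 → 40/92 = 0.4348
Weighted-F1 score = Σ (supportᵢ/N)·F1 scoreᵢ with N=338: (62/338)·0.4954 + (41/338)·0.5977 + (79/338)·0.7297 + (86/338)·0.7485 + (30/338)·0.4058 + (40/338)·0.4348 = 0.612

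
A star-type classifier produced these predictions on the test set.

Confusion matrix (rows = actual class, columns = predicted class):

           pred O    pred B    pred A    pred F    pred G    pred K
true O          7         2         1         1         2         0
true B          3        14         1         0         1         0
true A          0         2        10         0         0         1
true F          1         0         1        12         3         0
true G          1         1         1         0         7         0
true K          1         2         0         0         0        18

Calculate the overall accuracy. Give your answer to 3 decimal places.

Accuracy = trace / total = (7+14+10+12+7+18=68) / 93 = 68/93 = 0.731

0.731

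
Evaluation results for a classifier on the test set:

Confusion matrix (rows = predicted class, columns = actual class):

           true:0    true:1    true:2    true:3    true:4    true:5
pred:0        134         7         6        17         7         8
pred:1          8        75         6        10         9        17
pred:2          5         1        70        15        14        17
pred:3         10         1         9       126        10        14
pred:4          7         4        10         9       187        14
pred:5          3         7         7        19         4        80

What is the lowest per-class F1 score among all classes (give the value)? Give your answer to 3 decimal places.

0.593

Per-class F1 score (2·TP/(2·TP+FP+FN)):
  0: TP=134, FP=7+6+17+7+8=45, FN=8+5+10+7+3=33 → 268/346 = 0.7746
  1: TP=75, FP=8+6+10+9+17=50, FN=7+1+1+4+7=20 → 150/220 = 0.6818
  2: TP=70, FP=5+1+15+14+17=52, FN=6+6+9+10+7=38 → 140/230 = 0.6087
  3: TP=126, FP=10+1+9+10+14=44, FN=17+10+15+9+19=70 → 252/366 = 0.6885
  4: TP=187, FP=7+4+10+9+14=44, FN=7+9+14+10+4=44 → 374/462 = 0.8095
  5: TP=80, FP=3+7+7+19+4=40, FN=8+17+17+14+14=70 → 160/270 = 0.5926
Lowest is class '5' with F1 score = 0.593.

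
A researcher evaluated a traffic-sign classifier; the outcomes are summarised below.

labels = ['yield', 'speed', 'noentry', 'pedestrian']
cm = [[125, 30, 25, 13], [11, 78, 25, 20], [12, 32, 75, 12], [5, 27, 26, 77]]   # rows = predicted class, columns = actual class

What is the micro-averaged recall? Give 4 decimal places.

0.5987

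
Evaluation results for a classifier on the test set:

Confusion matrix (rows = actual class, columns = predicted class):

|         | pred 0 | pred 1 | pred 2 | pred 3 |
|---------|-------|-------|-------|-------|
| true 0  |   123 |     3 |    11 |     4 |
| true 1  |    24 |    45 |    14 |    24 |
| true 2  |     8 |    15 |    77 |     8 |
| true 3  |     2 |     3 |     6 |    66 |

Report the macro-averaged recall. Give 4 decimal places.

0.7158

Per-class recall (TP/(TP+FN)):
  0: TP=123, FN=3+11+4=18 → 123/141 = 0.87234
  1: TP=45, FN=24+14+24=62 → 45/107 = 0.42056
  2: TP=77, FN=8+15+8=31 → 77/108 = 0.71296
  3: TP=66, FN=2+3+6=11 → 66/77 = 0.85714
Macro-recall = mean = (0.87234 + 0.42056 + 0.71296 + 0.85714) / 4 = 0.7158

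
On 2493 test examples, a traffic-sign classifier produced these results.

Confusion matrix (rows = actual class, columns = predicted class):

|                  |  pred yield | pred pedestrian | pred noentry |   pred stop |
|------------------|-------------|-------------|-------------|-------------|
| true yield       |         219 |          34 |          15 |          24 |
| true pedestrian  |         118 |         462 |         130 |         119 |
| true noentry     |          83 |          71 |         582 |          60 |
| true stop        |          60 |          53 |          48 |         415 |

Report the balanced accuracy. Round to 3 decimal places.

Balanced accuracy = mean of per-class recall.
  yield: recall = 219/292 = 0.7500
  pedestrian: recall = 462/829 = 0.5573
  noentry: recall = 582/796 = 0.7312
  stop: recall = 415/576 = 0.7205
Mean = (0.7500 + 0.5573 + 0.7312 + 0.7205) / 4 = 0.690

0.690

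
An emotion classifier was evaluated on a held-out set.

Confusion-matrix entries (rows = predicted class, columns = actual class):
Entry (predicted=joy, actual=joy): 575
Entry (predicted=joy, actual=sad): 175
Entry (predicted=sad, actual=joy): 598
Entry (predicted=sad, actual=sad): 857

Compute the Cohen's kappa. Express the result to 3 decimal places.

0.313

Observed agreement pₒ = trace/N = 1432/2205 = 0.6494
Expected agreement pₑ = Σ (rowᵢ·colᵢ)/N² = (1173·750 + 1032·1455)/2205² = 0.4898
κ = (pₒ − pₑ)/(1 − pₑ) = (0.6494 − 0.4898)/(1 − 0.4898) = 0.313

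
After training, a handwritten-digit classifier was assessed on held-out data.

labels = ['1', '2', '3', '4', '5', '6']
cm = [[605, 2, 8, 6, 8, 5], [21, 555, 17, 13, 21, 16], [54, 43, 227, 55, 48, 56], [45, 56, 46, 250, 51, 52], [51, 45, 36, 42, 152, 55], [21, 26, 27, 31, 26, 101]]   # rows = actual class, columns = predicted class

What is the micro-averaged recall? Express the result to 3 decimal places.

Micro-averaging pools counts across classes: ΣTP=1890, ΣFP=983, ΣFN=983.
Micro-recall = TP/(TP+FN) on pooled counts = 0.658 (equals overall accuracy in single-label multiclass).

0.658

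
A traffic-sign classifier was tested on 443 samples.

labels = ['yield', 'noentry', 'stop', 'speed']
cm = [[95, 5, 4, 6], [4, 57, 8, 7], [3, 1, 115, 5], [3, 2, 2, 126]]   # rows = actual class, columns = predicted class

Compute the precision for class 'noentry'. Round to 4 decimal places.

One-vs-rest for 'noentry': TP = diagonal; FP = other classes predicted 'noentry'; FN = 'noentry' predicted as other.
precision = TP/(TP+FP).
noentry: TP=57, FP=5+1+2=8 → 57/65 = 0.87692

0.8769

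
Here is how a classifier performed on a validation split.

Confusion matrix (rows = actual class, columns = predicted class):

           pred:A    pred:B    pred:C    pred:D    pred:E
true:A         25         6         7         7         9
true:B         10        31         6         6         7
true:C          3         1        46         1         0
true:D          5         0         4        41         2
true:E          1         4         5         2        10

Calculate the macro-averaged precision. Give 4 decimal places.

0.6118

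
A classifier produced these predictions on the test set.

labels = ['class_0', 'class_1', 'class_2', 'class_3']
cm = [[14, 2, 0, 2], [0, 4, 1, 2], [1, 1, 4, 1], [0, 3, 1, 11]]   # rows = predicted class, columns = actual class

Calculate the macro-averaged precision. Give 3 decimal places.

0.663

Per-class precision (TP/(TP+FP)):
  class_0: TP=14, FP=2+0+2=4 → 14/18 = 0.7778
  class_1: TP=4, FP=0+1+2=3 → 4/7 = 0.5714
  class_2: TP=4, FP=1+1+1=3 → 4/7 = 0.5714
  class_3: TP=11, FP=0+3+1=4 → 11/15 = 0.7333
Macro-precision = mean = (0.7778 + 0.5714 + 0.5714 + 0.7333) / 4 = 0.663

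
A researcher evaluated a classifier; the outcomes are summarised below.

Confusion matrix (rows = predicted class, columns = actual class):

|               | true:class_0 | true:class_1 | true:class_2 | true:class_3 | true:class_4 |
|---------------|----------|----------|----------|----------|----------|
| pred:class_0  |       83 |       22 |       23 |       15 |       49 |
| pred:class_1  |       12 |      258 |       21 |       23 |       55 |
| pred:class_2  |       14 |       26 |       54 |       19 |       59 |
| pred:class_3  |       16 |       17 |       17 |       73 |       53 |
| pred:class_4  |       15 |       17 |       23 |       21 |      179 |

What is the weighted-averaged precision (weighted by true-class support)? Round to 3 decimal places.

0.585

Per-class precision (TP/(TP+FP)):
  class_0: TP=83, FP=22+23+15+49=109 → 83/192 = 0.4323
  class_1: TP=258, FP=12+21+23+55=111 → 258/369 = 0.6992
  class_2: TP=54, FP=14+26+19+59=118 → 54/172 = 0.3140
  class_3: TP=73, FP=16+17+17+53=103 → 73/176 = 0.4148
  class_4: TP=179, FP=15+17+23+21=76 → 179/255 = 0.7020
Weighted-precision = Σ (supportᵢ/N)·precisionᵢ with N=1164: (140/1164)·0.4323 + (340/1164)·0.6992 + (138/1164)·0.3140 + (151/1164)·0.4148 + (395/1164)·0.7020 = 0.585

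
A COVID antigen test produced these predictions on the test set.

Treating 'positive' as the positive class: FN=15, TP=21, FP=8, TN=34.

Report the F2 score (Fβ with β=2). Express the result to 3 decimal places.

0.607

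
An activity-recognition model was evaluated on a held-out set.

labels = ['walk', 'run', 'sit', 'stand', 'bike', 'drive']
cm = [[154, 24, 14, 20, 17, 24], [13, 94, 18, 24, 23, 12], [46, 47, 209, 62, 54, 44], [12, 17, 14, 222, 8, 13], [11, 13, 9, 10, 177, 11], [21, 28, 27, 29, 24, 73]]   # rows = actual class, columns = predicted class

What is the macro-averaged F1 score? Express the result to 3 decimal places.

Per-class F1 score (2·TP/(2·TP+FP+FN)):
  walk: TP=154, FP=13+46+12+11+21=103, FN=24+14+20+17+24=99 → 308/510 = 0.6039
  run: TP=94, FP=24+47+17+13+28=129, FN=13+18+24+23+12=90 → 188/407 = 0.4619
  sit: TP=209, FP=14+18+14+9+27=82, FN=46+47+62+54+44=253 → 418/753 = 0.5551
  stand: TP=222, FP=20+24+62+10+29=145, FN=12+17+14+8+13=64 → 444/653 = 0.6799
  bike: TP=177, FP=17+23+54+8+24=126, FN=11+13+9+10+11=54 → 354/534 = 0.6629
  drive: TP=73, FP=24+12+44+13+11=104, FN=21+28+27+29+24=129 → 146/379 = 0.3852
Macro-F1 score = mean = (0.6039 + 0.4619 + 0.5551 + 0.6799 + 0.6629 + 0.3852) / 6 = 0.558

0.558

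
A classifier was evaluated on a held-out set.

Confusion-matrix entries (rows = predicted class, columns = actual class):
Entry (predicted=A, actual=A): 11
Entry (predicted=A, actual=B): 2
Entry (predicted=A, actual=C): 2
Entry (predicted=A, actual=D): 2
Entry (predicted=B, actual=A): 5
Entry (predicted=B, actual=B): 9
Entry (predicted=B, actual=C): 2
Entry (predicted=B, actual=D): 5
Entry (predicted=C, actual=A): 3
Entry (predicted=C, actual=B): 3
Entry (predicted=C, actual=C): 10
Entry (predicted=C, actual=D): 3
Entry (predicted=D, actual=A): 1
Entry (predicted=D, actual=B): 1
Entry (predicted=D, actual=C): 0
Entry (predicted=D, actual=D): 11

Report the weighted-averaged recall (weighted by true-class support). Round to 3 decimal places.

0.586

Per-class recall (TP/(TP+FN)):
  A: TP=11, FN=5+3+1=9 → 11/20 = 0.5500
  B: TP=9, FN=2+3+1=6 → 9/15 = 0.6000
  C: TP=10, FN=2+2+0=4 → 10/14 = 0.7143
  D: TP=11, FN=2+5+3=10 → 11/21 = 0.5238
Weighted-recall = Σ (supportᵢ/N)·recallᵢ with N=70: (20/70)·0.5500 + (15/70)·0.6000 + (14/70)·0.7143 + (21/70)·0.5238 = 0.586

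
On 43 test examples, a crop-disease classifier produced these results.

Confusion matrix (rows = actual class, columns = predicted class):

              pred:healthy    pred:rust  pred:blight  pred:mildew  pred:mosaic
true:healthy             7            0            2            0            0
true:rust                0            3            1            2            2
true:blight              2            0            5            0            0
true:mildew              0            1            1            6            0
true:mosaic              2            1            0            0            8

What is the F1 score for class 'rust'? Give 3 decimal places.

0.462

One-vs-rest for 'rust': TP = diagonal; FP = other classes predicted 'rust'; FN = 'rust' predicted as other.
F1 score = 2·TP/(2·TP+FP+FN).
rust: TP=3, FP=0+0+1+1=2, FN=0+1+2+2=5 → 6/13 = 0.4615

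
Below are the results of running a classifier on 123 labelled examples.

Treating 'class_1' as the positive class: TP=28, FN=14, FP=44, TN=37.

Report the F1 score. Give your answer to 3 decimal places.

0.491

Precision = TP/(TP+FP) = 28/72 = 0.3889
Recall = TP/(TP+FN) = 28/42 = 0.6667
F1 = 2·TP/(2·TP+FP+FN) = 56/114 = 0.491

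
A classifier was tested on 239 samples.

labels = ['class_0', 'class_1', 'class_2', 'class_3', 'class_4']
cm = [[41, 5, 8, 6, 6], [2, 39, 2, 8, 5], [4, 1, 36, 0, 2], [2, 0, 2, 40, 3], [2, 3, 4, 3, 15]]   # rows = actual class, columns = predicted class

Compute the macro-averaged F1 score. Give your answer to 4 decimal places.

0.6990

Per-class F1 score (2·TP/(2·TP+FP+FN)):
  class_0: TP=41, FP=2+4+2+2=10, FN=5+8+6+6=25 → 82/117 = 0.70085
  class_1: TP=39, FP=5+1+0+3=9, FN=2+2+8+5=17 → 78/104 = 0.75000
  class_2: TP=36, FP=8+2+2+4=16, FN=4+1+0+2=7 → 72/95 = 0.75789
  class_3: TP=40, FP=6+8+0+3=17, FN=2+0+2+3=7 → 80/104 = 0.76923
  class_4: TP=15, FP=6+5+2+3=16, FN=2+3+4+3=12 → 30/58 = 0.51724
Macro-F1 score = mean = (0.70085 + 0.75000 + 0.75789 + 0.76923 + 0.51724) / 5 = 0.6990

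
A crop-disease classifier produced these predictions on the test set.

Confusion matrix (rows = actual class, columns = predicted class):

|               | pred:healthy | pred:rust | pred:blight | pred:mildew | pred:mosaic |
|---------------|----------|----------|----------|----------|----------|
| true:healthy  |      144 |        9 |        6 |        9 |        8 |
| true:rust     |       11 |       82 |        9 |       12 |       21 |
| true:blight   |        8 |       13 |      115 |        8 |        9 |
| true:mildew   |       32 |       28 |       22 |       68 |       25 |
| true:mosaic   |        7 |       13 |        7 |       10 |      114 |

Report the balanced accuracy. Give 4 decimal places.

Balanced accuracy = mean of per-class recall.
  healthy: recall = 144/176 = 0.81818
  rust: recall = 82/135 = 0.60741
  blight: recall = 115/153 = 0.75163
  mildew: recall = 68/175 = 0.38857
  mosaic: recall = 114/151 = 0.75497
Mean = (0.81818 + 0.60741 + 0.75163 + 0.38857 + 0.75497) / 5 = 0.6642

0.6642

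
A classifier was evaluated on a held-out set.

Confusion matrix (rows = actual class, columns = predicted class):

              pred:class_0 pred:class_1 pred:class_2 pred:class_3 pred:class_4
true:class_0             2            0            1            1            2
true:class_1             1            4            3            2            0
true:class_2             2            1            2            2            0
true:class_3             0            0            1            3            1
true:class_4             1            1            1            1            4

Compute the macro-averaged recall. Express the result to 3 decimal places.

Per-class recall (TP/(TP+FN)):
  class_0: TP=2, FN=0+1+1+2=4 → 2/6 = 0.3333
  class_1: TP=4, FN=1+3+2+0=6 → 4/10 = 0.4000
  class_2: TP=2, FN=2+1+2+0=5 → 2/7 = 0.2857
  class_3: TP=3, FN=0+0+1+1=2 → 3/5 = 0.6000
  class_4: TP=4, FN=1+1+1+1=4 → 4/8 = 0.5000
Macro-recall = mean = (0.3333 + 0.4000 + 0.2857 + 0.6000 + 0.5000) / 5 = 0.424

0.424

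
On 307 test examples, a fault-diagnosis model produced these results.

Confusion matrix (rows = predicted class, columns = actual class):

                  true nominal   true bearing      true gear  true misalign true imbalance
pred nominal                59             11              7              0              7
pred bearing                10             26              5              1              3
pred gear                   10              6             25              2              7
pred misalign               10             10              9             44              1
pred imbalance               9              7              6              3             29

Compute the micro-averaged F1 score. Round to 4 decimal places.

Micro-averaging pools counts across classes: ΣTP=183, ΣFP=124, ΣFN=124.
Micro-F1 score = 2·TP/(2·TP+FP+FN) on pooled counts = 0.5961 (equals overall accuracy in single-label multiclass).

0.5961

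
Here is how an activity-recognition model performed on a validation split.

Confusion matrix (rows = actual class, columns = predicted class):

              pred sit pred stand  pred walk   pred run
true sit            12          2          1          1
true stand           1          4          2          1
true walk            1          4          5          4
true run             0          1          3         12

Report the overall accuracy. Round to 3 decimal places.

Accuracy = trace / total = (12+4+5+12=33) / 54 = 33/54 = 0.611

0.611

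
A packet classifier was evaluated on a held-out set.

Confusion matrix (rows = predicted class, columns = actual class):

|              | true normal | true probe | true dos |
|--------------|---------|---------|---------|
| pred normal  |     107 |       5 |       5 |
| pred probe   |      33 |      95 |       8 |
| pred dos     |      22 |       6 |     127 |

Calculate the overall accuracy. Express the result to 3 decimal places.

0.806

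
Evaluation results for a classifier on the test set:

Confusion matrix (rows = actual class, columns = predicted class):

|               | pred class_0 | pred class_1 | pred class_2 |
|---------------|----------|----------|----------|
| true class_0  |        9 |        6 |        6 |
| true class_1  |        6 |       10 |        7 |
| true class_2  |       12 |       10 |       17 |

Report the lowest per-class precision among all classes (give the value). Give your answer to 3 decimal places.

0.333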